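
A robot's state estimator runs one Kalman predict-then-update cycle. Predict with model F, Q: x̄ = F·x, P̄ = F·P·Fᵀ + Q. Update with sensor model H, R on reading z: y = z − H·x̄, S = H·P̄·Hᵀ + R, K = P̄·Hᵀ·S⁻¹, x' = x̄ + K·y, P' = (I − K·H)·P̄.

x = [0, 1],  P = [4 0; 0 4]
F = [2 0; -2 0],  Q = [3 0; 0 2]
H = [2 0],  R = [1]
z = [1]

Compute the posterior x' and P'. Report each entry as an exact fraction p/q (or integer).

x̄ = F·x = [0, 0]
P̄ = F·P·Fᵀ + Q = [19 -16; -16 18]
y = z − H·x̄ = [1]
S = H·P̄·Hᵀ + R = [77]
K = P̄·Hᵀ·S⁻¹ = [38/77; -32/77]
x' = x̄ + K·y = [38/77, -32/77]
P' = (I − K·H)·P̄ = [19/77 -16/77; -16/77 362/77]

x' = [38/77, -32/77]
P' = [19/77 -16/77; -16/77 362/77]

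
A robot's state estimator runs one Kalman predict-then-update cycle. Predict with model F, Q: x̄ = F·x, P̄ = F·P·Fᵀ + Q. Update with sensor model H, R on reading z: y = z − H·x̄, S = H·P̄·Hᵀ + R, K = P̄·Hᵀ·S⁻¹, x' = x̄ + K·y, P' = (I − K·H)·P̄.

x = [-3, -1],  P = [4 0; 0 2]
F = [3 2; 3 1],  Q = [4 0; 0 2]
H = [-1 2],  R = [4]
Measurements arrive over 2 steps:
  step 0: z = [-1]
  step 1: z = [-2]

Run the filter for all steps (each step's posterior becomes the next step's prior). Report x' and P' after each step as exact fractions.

step 0: x̄ = F·x = [-11, -10]
step 0: P̄ = F·P·Fᵀ + Q = [48 40; 40 40]
step 0: y = z − H·x̄ = [8]
step 0: S = H·P̄·Hᵀ + R = [52]
step 0: K = P̄·Hᵀ·S⁻¹ = [8/13; 10/13]
step 0: x' = x̄ + K·y = [-79/13, -50/13]
step 0: P' = (I − K·H)·P̄ = [368/13 200/13; 200/13 120/13]
step 1: x̄ = F·x = [-337/13, -287/13]
step 1: P̄ = F·P·Fᵀ + Q = [6244/13 5352/13; 5352/13 4658/13]
step 1: y = z − H·x̄ = [211/13]
step 1: S = H·P̄·Hᵀ + R = [3520/13]
step 1: K = P̄·Hᵀ·S⁻¹ = [223/176; 991/880]
step 1: x' = x̄ + K·y = [-943/176, -3343/880]
step 1: P' = (I − K·H)·P̄ = [2007/44 1115/44; 1115/44 3283/220]

step 0: x' = [-79/13, -50/13], P' = [368/13 200/13; 200/13 120/13]
step 1: x' = [-943/176, -3343/880], P' = [2007/44 1115/44; 1115/44 3283/220]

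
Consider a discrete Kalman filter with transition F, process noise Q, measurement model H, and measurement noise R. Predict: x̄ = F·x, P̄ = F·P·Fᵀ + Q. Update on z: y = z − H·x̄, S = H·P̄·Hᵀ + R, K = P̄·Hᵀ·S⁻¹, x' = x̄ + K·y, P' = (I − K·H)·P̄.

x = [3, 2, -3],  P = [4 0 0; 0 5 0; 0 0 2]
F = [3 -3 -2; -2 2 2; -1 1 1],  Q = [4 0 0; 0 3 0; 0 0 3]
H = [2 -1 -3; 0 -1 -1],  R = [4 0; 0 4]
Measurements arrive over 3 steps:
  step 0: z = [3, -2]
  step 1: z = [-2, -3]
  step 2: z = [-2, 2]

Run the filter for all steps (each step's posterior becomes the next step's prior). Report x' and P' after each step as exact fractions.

step 0: x' = [1007/1004, -239/5020, -739/5020], P' = [1519/502 -341/502 899/502; -341/502 6919/2510 -3181/2510; 899/502 -3181/2510 4279/2510]
step 1: x' = [518461/4135926, 599656/689321, 376440/689321], P' = [6411454/2067963 -485950/689321 1266390/689321; -485950/689321 1782704/689321 -853718/689321; 1266390/689321 -853718/689321 1187276/689321]
step 2: x' = [-3747083657/3350507138, -573561365/3350507138, -428044273/3350507138], P' = [5196587102/1675253569 -1179396074/1675253569 3078734966/1675253569; -1179396074/1675253569 4328094324/1675253569 -2072825814/1675253569; 3078734966/1675253569 -2072825814/1675253569 2885494572/1675253569]

step 0: x̄ = F·x = [9, -8, -4]
step 0: P̄ = F·P·Fᵀ + Q = [93 -62 -31; -62 47 22; -31 22 14]
step 0: y = z − H·x̄ = [-35, -14]
step 0: S = H·P̄·Hᵀ + R = [1301 363; 363 109]
step 0: K = P̄·Hᵀ·S⁻¹ = [341/1004 -279/1004; -393/5020 -1869/5020; -333/5020 -549/5020]
step 0: x' = x̄ + K·y = [1007/1004, -239/5020, -739/5020]
step 0: P' = (I − K·H)·P̄ = [1519/502 -341/502 899/502; -341/502 6919/2510 -3181/2510; 899/502 -3181/2510 4279/2510]
step 1: x̄ = F·x = [865/251, -6013/2510, -6013/5020]
step 1: P̄ = F·P·Fᵀ + Q = [9636/251 -4790/251 -2395/251; -4790/251 17467/1255 6851/1255; -2395/251 6851/1255 14381/2510]
step 1: y = z − H·x̄ = [-14941/1004, -33099/5020]
step 1: S = H·P̄·Hᵀ + R = [224211/502 55317/502; 55317/502 86759/2510]
step 1: K = P̄·Hᵀ·S⁻¹ = [720812/2067963 -195110/689321; -96725/1378642 -464493/1378642; -87665/1378642 -166779/1378642]
step 1: x' = x̄ + K·y = [518461/4135926, 599656/689321, 376440/689321]
step 1: P' = (I − K·H)·P̄ = [6411454/2067963 -485950/689321 1266390/689321; -485950/689321 1782704/689321 -853718/689321; 1266390/689321 -853718/689321 1187276/689321]
step 2: x̄ = F·x = [-4585235/1378642, 5338115/2067963, 5338115/4135926]
step 2: P̄ = F·P·Fᵀ + Q = [26090890/689321 -12898556/689321 -6449278/689321; -12898556/689321 28269673/2067963 11032892/2067963; -6449278/689321 11032892/2067963 11720335/2067963]
step 2: y = z − H·x̄ = [45930133/4135926, 8095399/1378642]
step 2: S = H·P̄·Hᵀ + R = [908269252/2067963 74549750/689321; 74549750/689321 23442548/689321]
step 2: K = P̄·Hᵀ·S⁻¹ = [584091345/1675253569 -43166793/152295779; -234204515/3350507138 -102512205/304591558; -213093985/3350507138 -36939489/304591558]
step 2: x' = x̄ + K·y = [-3747083657/3350507138, -573561365/3350507138, -428044273/3350507138]
step 2: P' = (I − K·H)·P̄ = [5196587102/1675253569 -1179396074/1675253569 3078734966/1675253569; -1179396074/1675253569 4328094324/1675253569 -2072825814/1675253569; 3078734966/1675253569 -2072825814/1675253569 2885494572/1675253569]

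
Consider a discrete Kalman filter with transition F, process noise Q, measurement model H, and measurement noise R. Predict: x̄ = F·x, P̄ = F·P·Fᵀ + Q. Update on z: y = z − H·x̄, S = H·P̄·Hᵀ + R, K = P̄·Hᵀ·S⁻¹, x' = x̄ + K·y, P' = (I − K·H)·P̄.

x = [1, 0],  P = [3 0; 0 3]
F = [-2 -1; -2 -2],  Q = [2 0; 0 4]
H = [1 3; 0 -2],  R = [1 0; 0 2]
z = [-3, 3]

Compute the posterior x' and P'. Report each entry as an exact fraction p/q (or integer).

x̄ = F·x = [-2, -2]
P̄ = F·P·Fᵀ + Q = [17 18; 18 28]
y = z − H·x̄ = [5, -1]
S = H·P̄·Hᵀ + R = [378 -204; -204 114]
K = P̄·Hᵀ·S⁻¹ = [125/246 73/123; 17/123 -10/41]
x' = x̄ + K·y = [-13/246, -131/123]
P' = (I − K·H)·P̄ = [563/246 -73/123; -73/123 10/41]

x' = [-13/246, -131/123]
P' = [563/246 -73/123; -73/123 10/41]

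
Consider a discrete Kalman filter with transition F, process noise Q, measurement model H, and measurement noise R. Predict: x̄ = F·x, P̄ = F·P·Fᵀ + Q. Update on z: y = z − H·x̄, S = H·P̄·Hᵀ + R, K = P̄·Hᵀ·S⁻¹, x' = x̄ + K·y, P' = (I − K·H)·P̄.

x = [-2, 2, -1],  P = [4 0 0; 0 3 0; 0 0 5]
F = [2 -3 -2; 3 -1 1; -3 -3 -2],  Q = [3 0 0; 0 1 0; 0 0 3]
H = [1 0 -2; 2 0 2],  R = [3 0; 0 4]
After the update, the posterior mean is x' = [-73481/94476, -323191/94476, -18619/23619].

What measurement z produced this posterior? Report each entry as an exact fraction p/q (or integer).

z = [1, -3]

x̄ = F·x = [-8, -9, 2]
P̄ = F·P·Fᵀ + Q = [66 23 23; 23 45 -37; 23 -37 86]
S = H·P̄·Hᵀ + R = [321 -258; -258 796]
K = P̄·Hᵀ·S⁻¹ = [15461/47238 10383/31492; 17497/47238 2673/31492; -7795/23619 1314/7873]
x' − x̄ = [682327/94476, 527093/94476, -65857/23619] = K·y
y = (KᵀK)⁻¹·Kᵀ·(x' − x̄) = [13, 9]
z = y + H·x̄ = [13, 9] + [-12, -12] = [1, -3]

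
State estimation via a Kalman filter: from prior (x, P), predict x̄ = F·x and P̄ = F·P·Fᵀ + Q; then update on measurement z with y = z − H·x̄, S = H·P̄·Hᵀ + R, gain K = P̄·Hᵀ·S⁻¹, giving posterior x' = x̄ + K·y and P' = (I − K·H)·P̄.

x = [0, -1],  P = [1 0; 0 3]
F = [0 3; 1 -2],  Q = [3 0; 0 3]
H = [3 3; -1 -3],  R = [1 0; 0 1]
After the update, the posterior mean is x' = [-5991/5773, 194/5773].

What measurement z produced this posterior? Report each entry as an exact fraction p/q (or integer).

z = [-3, 1]

x̄ = F·x = [-3, 2]
P̄ = F·P·Fᵀ + Q = [30 -18; -18 16]
S = H·P̄·Hᵀ + R = [91 -18; -18 67]
K = P̄·Hᵀ·S⁻¹ = [2844/5773 2832/5773; -942/5773 -2838/5773]
x' − x̄ = [11328/5773, -11352/5773] = K·y
y = (KᵀK)⁻¹·Kᵀ·(x' − x̄) = [0, 4]
z = y + H·x̄ = [0, 4] + [-3, -3] = [-3, 1]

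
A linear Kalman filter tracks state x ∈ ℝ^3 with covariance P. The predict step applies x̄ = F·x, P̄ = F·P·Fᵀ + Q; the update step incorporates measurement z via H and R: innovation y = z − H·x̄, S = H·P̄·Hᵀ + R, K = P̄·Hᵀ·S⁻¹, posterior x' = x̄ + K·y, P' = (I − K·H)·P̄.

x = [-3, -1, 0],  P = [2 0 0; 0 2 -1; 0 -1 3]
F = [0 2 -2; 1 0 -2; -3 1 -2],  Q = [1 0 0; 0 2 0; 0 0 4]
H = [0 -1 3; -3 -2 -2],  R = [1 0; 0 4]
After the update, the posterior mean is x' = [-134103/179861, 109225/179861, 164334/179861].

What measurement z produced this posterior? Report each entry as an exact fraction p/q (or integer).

x̄ = F·x = [-2, -3, 8]
P̄ = F·P·Fᵀ + Q = [29 16 22; 16 16 8; 22 8 40]
S = H·P̄·Hᵀ + R = [329 -390; -390 1009]
K = P̄·Hᵀ·S⁻¹ = [-13120/179861 -34127/179861; -29368/179861 -28464/179861; 49828/179861 -9618/179861]
x' − x̄ = [225619/179861, 648808/179861, -1274554/179861] = K·y
y = (KᵀK)⁻¹·Kᵀ·(x' − x̄) = [-25, 3]
z = y + H·x̄ = [-25, 3] + [27, -4] = [2, -1]

z = [2, -1]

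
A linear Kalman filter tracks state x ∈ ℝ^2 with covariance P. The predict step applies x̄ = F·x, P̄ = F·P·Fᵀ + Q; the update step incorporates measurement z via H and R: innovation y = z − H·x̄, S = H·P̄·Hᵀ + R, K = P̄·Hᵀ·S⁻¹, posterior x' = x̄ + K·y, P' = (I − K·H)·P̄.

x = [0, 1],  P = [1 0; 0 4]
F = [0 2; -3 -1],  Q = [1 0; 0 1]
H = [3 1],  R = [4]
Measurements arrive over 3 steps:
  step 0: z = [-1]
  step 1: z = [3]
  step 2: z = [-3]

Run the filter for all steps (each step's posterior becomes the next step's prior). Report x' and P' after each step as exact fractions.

step 0: x̄ = F·x = [2, -1]
step 0: P̄ = F·P·Fᵀ + Q = [17 -8; -8 14]
step 0: y = z − H·x̄ = [-6]
step 0: S = H·P̄·Hᵀ + R = [123]
step 0: K = P̄·Hᵀ·S⁻¹ = [43/123; -10/123]
step 0: x' = x̄ + K·y = [-4/41, -21/41]
step 0: P' = (I − K·H)·P̄ = [242/123 -554/123; -554/123 1622/123]
step 1: x̄ = F·x = [-42/41, 33/41]
step 1: P̄ = F·P·Fᵀ + Q = [6611/123 80/123; 80/123 599/123]
step 1: y = z − H·x̄ = [216/41]
step 1: S = H·P̄·Hᵀ + R = [61070/123]
step 1: K = P̄·Hᵀ·S⁻¹ = [19913/61070; 839/61070]
step 1: x' = x̄ + K·y = [21174/30535, 26787/30535]
step 1: P' = (I − K·H)·P̄ = [58587/61070 -96109/61070; -96109/61070 291683/61070]
step 2: x̄ = F·x = [53574/30535, -90309/30535]
step 2: P̄ = F·P·Fᵀ + Q = [613901/30535 -3356/30535; -3356/30535 151691/30535]
step 2: y = z − H·x̄ = [-162018/30535]
step 2: S = H·P̄·Hᵀ + R = [5778804/30535]
step 2: K = P̄·Hᵀ·S⁻¹ = [1838347/5778804; 141623/5778804]
step 2: x' = x̄ + K·y = [64125/963134, -2973765/963134]
step 2: P' = (I − K·H)·P̄ = [5504957/5778804 -9161483/5778804; -9161483/5778804 28050941/5778804]

step 0: x' = [-4/41, -21/41], P' = [242/123 -554/123; -554/123 1622/123]
step 1: x' = [21174/30535, 26787/30535], P' = [58587/61070 -96109/61070; -96109/61070 291683/61070]
step 2: x' = [64125/963134, -2973765/963134], P' = [5504957/5778804 -9161483/5778804; -9161483/5778804 28050941/5778804]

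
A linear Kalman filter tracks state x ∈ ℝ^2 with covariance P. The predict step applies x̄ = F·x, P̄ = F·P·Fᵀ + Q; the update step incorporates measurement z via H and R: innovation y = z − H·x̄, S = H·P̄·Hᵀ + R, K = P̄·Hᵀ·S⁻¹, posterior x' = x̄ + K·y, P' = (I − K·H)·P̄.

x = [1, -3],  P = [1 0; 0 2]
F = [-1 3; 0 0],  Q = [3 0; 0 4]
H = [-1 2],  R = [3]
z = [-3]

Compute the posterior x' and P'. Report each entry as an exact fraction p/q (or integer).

x' = [-124/41, -104/41]
P' = [418/41 176/41; 176/41 100/41]

x̄ = F·x = [-10, 0]
P̄ = F·P·Fᵀ + Q = [22 0; 0 4]
y = z − H·x̄ = [-13]
S = H·P̄·Hᵀ + R = [41]
K = P̄·Hᵀ·S⁻¹ = [-22/41; 8/41]
x' = x̄ + K·y = [-124/41, -104/41]
P' = (I − K·H)·P̄ = [418/41 176/41; 176/41 100/41]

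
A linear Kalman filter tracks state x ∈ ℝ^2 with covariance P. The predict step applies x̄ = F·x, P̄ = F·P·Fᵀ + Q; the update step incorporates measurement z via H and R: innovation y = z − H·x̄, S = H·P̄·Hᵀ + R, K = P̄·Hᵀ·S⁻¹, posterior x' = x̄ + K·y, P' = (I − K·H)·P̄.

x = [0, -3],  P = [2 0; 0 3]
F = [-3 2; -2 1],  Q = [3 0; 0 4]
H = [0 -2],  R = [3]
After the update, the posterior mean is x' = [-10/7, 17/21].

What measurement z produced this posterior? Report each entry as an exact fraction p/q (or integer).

z = [-2]

x̄ = F·x = [-6, -3]
P̄ = F·P·Fᵀ + Q = [33 18; 18 15]
S = H·P̄·Hᵀ + R = [63]
K = P̄·Hᵀ·S⁻¹ = [-4/7; -10/21]
x' − x̄ = [32/7, 80/21] = K·y
y = (KᵀK)⁻¹·Kᵀ·(x' − x̄) = [-8]
z = y + H·x̄ = [-8] + [6] = [-2]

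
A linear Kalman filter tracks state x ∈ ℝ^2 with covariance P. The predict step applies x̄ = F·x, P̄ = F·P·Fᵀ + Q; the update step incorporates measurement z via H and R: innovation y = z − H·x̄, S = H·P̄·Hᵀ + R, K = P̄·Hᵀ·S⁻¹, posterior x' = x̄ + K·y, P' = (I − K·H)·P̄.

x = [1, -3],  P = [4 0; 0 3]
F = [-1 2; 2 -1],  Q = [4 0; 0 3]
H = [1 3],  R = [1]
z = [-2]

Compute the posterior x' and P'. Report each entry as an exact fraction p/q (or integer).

x' = [-145/27, 31/27]
P' = [2216/135 -746/135; -746/135 266/135]

x̄ = F·x = [-7, 5]
P̄ = F·P·Fᵀ + Q = [20 -14; -14 22]
y = z − H·x̄ = [-10]
S = H·P̄·Hᵀ + R = [135]
K = P̄·Hᵀ·S⁻¹ = [-22/135; 52/135]
x' = x̄ + K·y = [-145/27, 31/27]
P' = (I − K·H)·P̄ = [2216/135 -746/135; -746/135 266/135]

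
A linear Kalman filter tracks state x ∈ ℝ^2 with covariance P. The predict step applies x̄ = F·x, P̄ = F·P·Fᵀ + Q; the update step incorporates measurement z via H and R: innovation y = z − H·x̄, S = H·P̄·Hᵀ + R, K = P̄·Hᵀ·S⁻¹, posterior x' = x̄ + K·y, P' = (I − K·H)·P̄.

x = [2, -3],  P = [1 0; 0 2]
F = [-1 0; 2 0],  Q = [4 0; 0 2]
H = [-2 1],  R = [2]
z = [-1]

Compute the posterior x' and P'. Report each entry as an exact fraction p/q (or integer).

x̄ = F·x = [-2, 4]
P̄ = F·P·Fᵀ + Q = [5 -2; -2 6]
y = z − H·x̄ = [-9]
S = H·P̄·Hᵀ + R = [36]
K = P̄·Hᵀ·S⁻¹ = [-1/3; 5/18]
x' = x̄ + K·y = [1, 3/2]
P' = (I − K·H)·P̄ = [1 4/3; 4/3 29/9]

x' = [1, 3/2]
P' = [1 4/3; 4/3 29/9]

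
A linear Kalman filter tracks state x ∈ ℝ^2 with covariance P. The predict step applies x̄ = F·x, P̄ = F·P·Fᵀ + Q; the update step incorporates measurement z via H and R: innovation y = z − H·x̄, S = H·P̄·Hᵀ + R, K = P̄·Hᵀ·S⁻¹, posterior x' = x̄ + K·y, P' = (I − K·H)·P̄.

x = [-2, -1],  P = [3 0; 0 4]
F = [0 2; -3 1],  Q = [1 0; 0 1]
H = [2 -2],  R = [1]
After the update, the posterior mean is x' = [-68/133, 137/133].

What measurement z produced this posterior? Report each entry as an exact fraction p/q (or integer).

x̄ = F·x = [-2, 5]
P̄ = F·P·Fᵀ + Q = [17 8; 8 32]
S = H·P̄·Hᵀ + R = [133]
K = P̄·Hᵀ·S⁻¹ = [18/133; -48/133]
x' − x̄ = [198/133, -528/133] = K·y
y = (KᵀK)⁻¹·Kᵀ·(x' − x̄) = [11]
z = y + H·x̄ = [11] + [-14] = [-3]

z = [-3]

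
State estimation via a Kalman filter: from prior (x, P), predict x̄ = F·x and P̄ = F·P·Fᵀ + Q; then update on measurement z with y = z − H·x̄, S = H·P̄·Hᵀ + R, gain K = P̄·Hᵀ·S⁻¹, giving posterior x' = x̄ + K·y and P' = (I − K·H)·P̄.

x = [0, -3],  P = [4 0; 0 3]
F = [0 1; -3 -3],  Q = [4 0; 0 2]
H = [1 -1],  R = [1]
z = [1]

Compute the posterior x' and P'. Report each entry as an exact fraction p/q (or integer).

x' = [-5/7, -11/7]
P' = [381/91 365/91; 365/91 439/91]

x̄ = F·x = [-3, 9]
P̄ = F·P·Fᵀ + Q = [7 -9; -9 65]
y = z − H·x̄ = [13]
S = H·P̄·Hᵀ + R = [91]
K = P̄·Hᵀ·S⁻¹ = [16/91; -74/91]
x' = x̄ + K·y = [-5/7, -11/7]
P' = (I − K·H)·P̄ = [381/91 365/91; 365/91 439/91]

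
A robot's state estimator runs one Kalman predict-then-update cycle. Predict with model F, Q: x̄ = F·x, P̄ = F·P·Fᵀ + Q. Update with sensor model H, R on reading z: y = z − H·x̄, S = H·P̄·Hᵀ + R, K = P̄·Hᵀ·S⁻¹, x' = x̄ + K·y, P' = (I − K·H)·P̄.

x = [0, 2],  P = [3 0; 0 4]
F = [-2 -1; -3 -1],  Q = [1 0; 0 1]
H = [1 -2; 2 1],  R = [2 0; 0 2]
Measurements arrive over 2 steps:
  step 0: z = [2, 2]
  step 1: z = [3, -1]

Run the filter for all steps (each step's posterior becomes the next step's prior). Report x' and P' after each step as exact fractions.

step 0: x' = [854/997, -186/997], P' = [334/997 44/997; 44/997 364/997]
step 1: x' = [-12459/244703, -330067/244703], P' = [77762/244703 10352/244703; 10352/244703 84794/244703]

step 0: x̄ = F·x = [-2, -2]
step 0: P̄ = F·P·Fᵀ + Q = [17 22; 22 32]
step 0: y = z − H·x̄ = [0, 8]
step 0: S = H·P̄·Hᵀ + R = [59 -96; -96 190]
step 0: K = P̄·Hᵀ·S⁻¹ = [123/997 356/997; -342/997 226/997]
step 0: x' = x̄ + K·y = [854/997, -186/997]
step 0: P' = (I − K·H)·P̄ = [334/997 44/997; 44/997 364/997]
step 1: x̄ = F·x = [-1522/997, -2376/997]
step 1: P̄ = F·P·Fᵀ + Q = [2873/997 2588/997; 2588/997 4631/997]
step 1: y = z − H·x̄ = [-239/997, 4423/997]
step 1: S = H·P̄·Hᵀ + R = [13039/997 -11280/997; -11280/997 28469/997]
step 1: K = P̄·Hᵀ·S⁻¹ = [28529/244703 82938/244703; -79618/244703 52749/244703]
step 1: x' = x̄ + K·y = [-12459/244703, -330067/244703]
step 1: P' = (I − K·H)·P̄ = [77762/244703 10352/244703; 10352/244703 84794/244703]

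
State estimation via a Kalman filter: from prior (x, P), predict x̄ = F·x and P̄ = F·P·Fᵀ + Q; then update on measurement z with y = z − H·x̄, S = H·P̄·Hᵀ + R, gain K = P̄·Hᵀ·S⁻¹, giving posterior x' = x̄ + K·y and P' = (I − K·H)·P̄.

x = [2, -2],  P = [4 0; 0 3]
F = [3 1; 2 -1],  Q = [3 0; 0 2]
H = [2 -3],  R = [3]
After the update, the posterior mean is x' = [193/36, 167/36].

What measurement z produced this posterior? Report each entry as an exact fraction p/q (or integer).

z = [-3]

x̄ = F·x = [4, 6]
P̄ = F·P·Fᵀ + Q = [42 21; 21 21]
S = H·P̄·Hᵀ + R = [108]
K = P̄·Hᵀ·S⁻¹ = [7/36; -7/36]
x' − x̄ = [49/36, -49/36] = K·y
y = (KᵀK)⁻¹·Kᵀ·(x' − x̄) = [7]
z = y + H·x̄ = [7] + [-10] = [-3]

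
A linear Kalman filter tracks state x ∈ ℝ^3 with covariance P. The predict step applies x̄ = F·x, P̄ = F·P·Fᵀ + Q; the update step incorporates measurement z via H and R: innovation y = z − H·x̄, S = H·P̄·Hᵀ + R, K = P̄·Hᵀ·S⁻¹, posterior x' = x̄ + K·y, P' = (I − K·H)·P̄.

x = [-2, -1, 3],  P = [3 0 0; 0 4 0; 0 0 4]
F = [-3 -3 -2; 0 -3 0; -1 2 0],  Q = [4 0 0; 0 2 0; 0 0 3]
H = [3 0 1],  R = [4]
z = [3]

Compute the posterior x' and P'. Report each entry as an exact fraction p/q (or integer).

x̄ = F·x = [3, 3, 0]
P̄ = F·P·Fᵀ + Q = [83 36 -15; 36 38 -24; -15 -24 22]
y = z − H·x̄ = [-6]
S = H·P̄·Hᵀ + R = [683]
K = P̄·Hᵀ·S⁻¹ = [234/683; 84/683; -23/683]
x' = x̄ + K·y = [645/683, 1545/683, 138/683]
P' = (I − K·H)·P̄ = [1933/683 4932/683 -4863/683; 4932/683 18898/683 -14460/683; -4863/683 -14460/683 14497/683]

x' = [645/683, 1545/683, 138/683]
P' = [1933/683 4932/683 -4863/683; 4932/683 18898/683 -14460/683; -4863/683 -14460/683 14497/683]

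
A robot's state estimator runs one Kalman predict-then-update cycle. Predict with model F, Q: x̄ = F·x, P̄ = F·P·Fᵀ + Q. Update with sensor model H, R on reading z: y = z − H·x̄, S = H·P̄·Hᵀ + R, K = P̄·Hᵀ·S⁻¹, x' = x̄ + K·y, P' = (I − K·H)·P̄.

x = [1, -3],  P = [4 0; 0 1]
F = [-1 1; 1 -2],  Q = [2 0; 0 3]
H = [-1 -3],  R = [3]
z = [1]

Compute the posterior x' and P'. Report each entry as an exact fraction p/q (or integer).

x' = [-94/73, 25/73]
P' = [390/73 -141/73; -141/73 74/73]

x̄ = F·x = [-4, 7]
P̄ = F·P·Fᵀ + Q = [7 -6; -6 11]
y = z − H·x̄ = [18]
S = H·P̄·Hᵀ + R = [73]
K = P̄·Hᵀ·S⁻¹ = [11/73; -27/73]
x' = x̄ + K·y = [-94/73, 25/73]
P' = (I − K·H)·P̄ = [390/73 -141/73; -141/73 74/73]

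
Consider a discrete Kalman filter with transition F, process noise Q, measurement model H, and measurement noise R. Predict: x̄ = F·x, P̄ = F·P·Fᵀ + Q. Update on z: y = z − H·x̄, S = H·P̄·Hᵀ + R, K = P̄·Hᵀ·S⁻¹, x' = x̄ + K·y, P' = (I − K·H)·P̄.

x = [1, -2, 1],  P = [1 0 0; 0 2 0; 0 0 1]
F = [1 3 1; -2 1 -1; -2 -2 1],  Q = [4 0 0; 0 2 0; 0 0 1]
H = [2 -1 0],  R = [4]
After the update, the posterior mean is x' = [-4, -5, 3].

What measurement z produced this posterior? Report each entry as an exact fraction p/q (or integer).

x̄ = F·x = [-4, -5, 3]
P̄ = F·P·Fᵀ + Q = [24 3 -13; 3 9 -1; -13 -1 14]
S = H·P̄·Hᵀ + R = [97]
K = P̄·Hᵀ·S⁻¹ = [45/97; -3/97; -25/97]
x' − x̄ = [0, 0, 0] = K·y
y = (KᵀK)⁻¹·Kᵀ·(x' − x̄) = [0]
z = y + H·x̄ = [0] + [-3] = [-3]

z = [-3]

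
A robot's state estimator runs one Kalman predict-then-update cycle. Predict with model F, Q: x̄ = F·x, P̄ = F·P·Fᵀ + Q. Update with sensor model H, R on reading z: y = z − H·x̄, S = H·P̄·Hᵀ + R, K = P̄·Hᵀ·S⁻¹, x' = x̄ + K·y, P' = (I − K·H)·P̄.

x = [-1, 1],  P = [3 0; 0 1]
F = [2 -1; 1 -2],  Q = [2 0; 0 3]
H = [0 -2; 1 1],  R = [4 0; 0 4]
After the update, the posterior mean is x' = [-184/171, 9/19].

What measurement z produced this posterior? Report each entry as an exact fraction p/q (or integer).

z = [-2, -1]

x̄ = F·x = [-3, -3]
P̄ = F·P·Fᵀ + Q = [15 8; 8 10]
S = H·P̄·Hᵀ + R = [44 -36; -36 45]
K = P̄·Hᵀ·S⁻¹ = [3/19 109/171; -7/19 2/19]
x' − x̄ = [329/171, 66/19] = K·y
y = (KᵀK)⁻¹·Kᵀ·(x' − x̄) = [-8, 5]
z = y + H·x̄ = [-8, 5] + [6, -6] = [-2, -1]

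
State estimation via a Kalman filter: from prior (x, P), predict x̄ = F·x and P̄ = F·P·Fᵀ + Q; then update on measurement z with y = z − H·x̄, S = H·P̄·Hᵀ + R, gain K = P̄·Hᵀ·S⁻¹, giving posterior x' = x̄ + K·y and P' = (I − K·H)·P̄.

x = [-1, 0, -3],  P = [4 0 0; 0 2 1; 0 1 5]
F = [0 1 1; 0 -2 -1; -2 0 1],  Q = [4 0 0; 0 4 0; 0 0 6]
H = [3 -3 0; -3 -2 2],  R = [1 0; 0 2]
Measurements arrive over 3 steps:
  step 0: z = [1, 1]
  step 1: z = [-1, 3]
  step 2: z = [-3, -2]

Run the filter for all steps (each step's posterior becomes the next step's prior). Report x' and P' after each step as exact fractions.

step 0: x' = [-5517/38186, -35535/76372, -12931/76372], P' = [28951/19093 55989/38186 140145/38186; 55989/38186 116621/76372 279177/76372; 140145/38186 279177/76372 723773/76372]
step 1: x' = [-1196481977/2802092986, -128565471/1401046493, 92637325/127367863], P' = [1040484201/1401046493 973442450/1401046493 213885858/127367863; 973442450/1401046493 1061903907/1401046493 212801621/127367863; 213885858/127367863 212801621/127367863 554478583/127367863]
step 2: x' = [3404184229430/12974234230251, 16308059121313/12974234230251, 9201741217016/12974234230251], P' = [9632114205502/12974234230251 9013046991173/12974234230251 21780378304837/12974234230251; 9013046991173/12974234230251 9832473505690/12974234230251 21673458778154/12974234230251; 21780378304837/12974234230251 21673458778154/12974234230251 56466130030588/12974234230251]

step 0: x̄ = F·x = [-3, 3, -1]
step 0: P̄ = F·P·Fᵀ + Q = [13 -12 6; -12 21 -7; 6 -7 27]
step 0: y = z − H·x̄ = [19, 0]
step 0: S = H·P̄·Hᵀ + R = [523 51; 51 151]
step 0: K = P̄·Hᵀ·S⁻¹ = [5739/38186 -2697/38186; -13929/76372 -5411/76372; 3339/76372 24161/76372]
step 0: x' = x̄ + K·y = [-5517/38186, -35535/76372, -12931/76372]
step 0: P' = (I − K·H)·P̄ = [28951/19093 55989/38186 140145/38186; 55989/38186 116621/76372 279177/76372; 140145/38186 279177/76372 723773/76372]
step 1: x̄ = F·x = [-24233/38186, 84001/76372, 9137/76372]
step 1: P̄ = F·P·Fᵀ + Q = [426059/19093 -897273/38186 109207/38186; -897273/38186 2612453/76372 -273635/76372; 109207/38186 -273635/76372 524061/76372]
step 1: y = z − H·x̄ = [321029/76372, 116723/38186]
step 1: S = H·P̄·Hᵀ + R = [71228401/76372 -1047375/38186; -1047375/38186 1517621/19093]
step 1: K = P̄·Hᵀ·S⁻¹ = [28732179/200149499 -362848627/2802092986; -37912053/200149499 -181249751/1401046493; 464673/18195409 20848175/127367863]
step 1: x' = x̄ + K·y = [-1196481977/2802092986, -128565471/1401046493, 92637325/127367863]
step 1: P' = (I − K·H)·P̄ = [1040484201/1401046493 973442450/1401046493 213885858/127367863; 973442450/1401046493 1061903907/1401046493 212801621/127367863; 213885858/127367863 212801621/127367863 554478583/127367863]
step 2: x̄ = F·x = [890445104/1401046493, -761879633/1401046493, 316498936/200149499]
step 2: P̄ = F·P·Fᵀ + Q = [17446989954/1401046493 -15245525720/1401046493 255386924/200149499; -15245525720/1401046493 25314337337/1401046493 -311663057/200149499; 255386924/200149499 -311663057/200149499 1322357489/200149499]
step 2: y = z − H·x̄ = [-1308587670/200149499, -6085502044/1401046493]
step 2: S = H·P̄·Hᵀ + R = [94381779296/200149499 -3865337646/200149499; -3865337646/200149499 111162682548/1401046493]
step 2: K = P̄·Hᵀ·S⁻¹ = [619067214329/4324744743417 -240119999227/1853462032893; -819426514517/4324744743417 -479595775513/3706924065786; 106919526683/4324744743417 606315370051/3706924065786]
step 2: x' = x̄ + K·y = [3404184229430/12974234230251, 16308059121313/12974234230251, 9201741217016/12974234230251]
step 2: P' = (I − K·H)·P̄ = [9632114205502/12974234230251 9013046991173/12974234230251 21780378304837/12974234230251; 9013046991173/12974234230251 9832473505690/12974234230251 21673458778154/12974234230251; 21780378304837/12974234230251 21673458778154/12974234230251 56466130030588/12974234230251]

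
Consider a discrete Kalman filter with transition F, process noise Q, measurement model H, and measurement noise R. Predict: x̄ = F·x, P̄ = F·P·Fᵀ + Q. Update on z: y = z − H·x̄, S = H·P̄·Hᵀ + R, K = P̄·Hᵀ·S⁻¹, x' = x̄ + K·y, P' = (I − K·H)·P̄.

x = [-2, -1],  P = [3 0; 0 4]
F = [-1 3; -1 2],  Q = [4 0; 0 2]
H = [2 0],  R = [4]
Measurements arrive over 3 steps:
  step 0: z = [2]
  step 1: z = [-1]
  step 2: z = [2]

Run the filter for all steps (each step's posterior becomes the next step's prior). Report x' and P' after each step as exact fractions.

step 0: x̄ = F·x = [-1, 0]
step 0: P̄ = F·P·Fᵀ + Q = [43 27; 27 21]
step 0: y = z − H·x̄ = [4]
step 0: S = H·P̄·Hᵀ + R = [176]
step 0: K = P̄·Hᵀ·S⁻¹ = [43/88; 27/88]
step 0: x' = x̄ + K·y = [21/22, 27/22]
step 0: P' = (I − K·H)·P̄ = [43/44 27/44; 27/44 195/44]
step 1: x̄ = F·x = [30/11, 3/2]
step 1: P̄ = F·P·Fᵀ + Q = [453/11 49/2; 49/2 73/4]
step 1: y = z − H·x̄ = [-71/11]
step 1: S = H·P̄·Hᵀ + R = [1856/11]
step 1: K = P̄·Hᵀ·S⁻¹ = [453/928; 539/1856]
step 1: x' = x̄ + K·y = [-393/928, -695/1856]
step 1: P' = (I − K·H)·P̄ = [453/464 539/928; 539/928 7461/1856]
step 2: x̄ = F·x = [-1299/1856, -151/464]
step 2: P̄ = F·P·Fᵀ + Q = [69917/1856 10297/464; 10297/464 1941/116]
step 2: y = z − H·x̄ = [3155/928]
step 2: S = H·P̄·Hᵀ + R = [71773/464]
step 2: K = P̄·Hᵀ·S⁻¹ = [69917/143546; 20594/71773]
step 2: x' = x̄ + K·y = [68618/71773, 46658/71773]
step 2: P' = (I − K·H)·P̄ = [69917/71773 41188/71773; 41188/71773 286924/71773]

step 0: x' = [21/22, 27/22], P' = [43/44 27/44; 27/44 195/44]
step 1: x' = [-393/928, -695/1856], P' = [453/464 539/928; 539/928 7461/1856]
step 2: x' = [68618/71773, 46658/71773], P' = [69917/71773 41188/71773; 41188/71773 286924/71773]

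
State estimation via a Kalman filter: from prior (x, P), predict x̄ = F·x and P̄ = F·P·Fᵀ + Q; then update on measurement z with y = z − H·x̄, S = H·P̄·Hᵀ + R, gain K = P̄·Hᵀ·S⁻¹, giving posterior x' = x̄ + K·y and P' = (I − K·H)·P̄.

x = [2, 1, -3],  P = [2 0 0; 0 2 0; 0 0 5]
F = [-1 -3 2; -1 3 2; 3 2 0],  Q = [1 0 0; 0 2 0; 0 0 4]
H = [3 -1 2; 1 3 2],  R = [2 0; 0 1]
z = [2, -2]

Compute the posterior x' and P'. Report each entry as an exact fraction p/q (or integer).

x' = [-993831/150875, -128879/30175, 262352/30175]
P' = [2304576/150875 225934/30175 -569142/30175; 225934/30175 23266/6035 -56718/6035; -569142/30175 -56718/6035 142314/6035]

x̄ = F·x = [-11, -5, 8]
P̄ = F·P·Fᵀ + Q = [41 4 -18; 4 42 6; -18 6 30]
y = z − H·x̄ = [14, 8]
S = H·P̄·Hᵀ + R = [269 29; 29 564]
K = P̄·Hᵀ·S⁻¹ = [46319/150875 2166/150875; -2854/30175 7744/30175; -348/30175 3228/30175]
x' = x̄ + K·y = [-993831/150875, -128879/30175, 262352/30175]
P' = (I − K·H)·P̄ = [2304576/150875 225934/30175 -569142/30175; 225934/30175 23266/6035 -56718/6035; -569142/30175 -56718/6035 142314/6035]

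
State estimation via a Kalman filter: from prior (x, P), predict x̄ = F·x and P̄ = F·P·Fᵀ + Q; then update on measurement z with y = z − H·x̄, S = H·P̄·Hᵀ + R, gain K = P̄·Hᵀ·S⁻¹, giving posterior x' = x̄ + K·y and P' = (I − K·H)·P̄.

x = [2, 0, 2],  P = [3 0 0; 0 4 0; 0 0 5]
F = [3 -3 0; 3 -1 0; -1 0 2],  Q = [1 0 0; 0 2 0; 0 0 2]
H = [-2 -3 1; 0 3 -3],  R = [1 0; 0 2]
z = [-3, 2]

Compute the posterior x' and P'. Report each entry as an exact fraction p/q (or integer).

x' = [-68456/95079, 61018/31693, 122278/95079]
P' = [258020/95079 -78961/31693 -226435/95079; -78961/31693 81507/31693 81461/31693; -226435/95079 81461/31693 265121/95079]

x̄ = F·x = [6, 6, 2]
P̄ = F·P·Fᵀ + Q = [64 39 -9; 39 33 -9; -9 -9 25]
y = z − H·x̄ = [25, -10]
S = H·P̄·Hᵀ + R = [1137 -768; -768 686]
K = P̄·Hᵀ·S⁻¹ = [-31826/95079 -5224/31693; -5138/31693 69/31693; -15158/95079 -10369/31693]
x' = x̄ + K·y = [-68456/95079, 61018/31693, 122278/95079]
P' = (I − K·H)·P̄ = [258020/95079 -78961/31693 -226435/95079; -78961/31693 81507/31693 81461/31693; -226435/95079 81461/31693 265121/95079]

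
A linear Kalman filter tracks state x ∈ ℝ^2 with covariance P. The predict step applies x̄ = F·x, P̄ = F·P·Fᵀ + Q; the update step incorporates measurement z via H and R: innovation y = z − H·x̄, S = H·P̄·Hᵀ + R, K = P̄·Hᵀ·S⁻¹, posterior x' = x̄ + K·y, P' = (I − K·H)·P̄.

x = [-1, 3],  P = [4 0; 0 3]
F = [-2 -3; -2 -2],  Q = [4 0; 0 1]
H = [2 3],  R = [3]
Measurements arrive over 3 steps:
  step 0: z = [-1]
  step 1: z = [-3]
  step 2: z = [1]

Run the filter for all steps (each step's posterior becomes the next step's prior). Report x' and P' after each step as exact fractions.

step 0: x̄ = F·x = [-7, -4]
step 0: P̄ = F·P·Fᵀ + Q = [47 34; 34 29]
step 0: y = z − H·x̄ = [25]
step 0: S = H·P̄·Hᵀ + R = [860]
step 0: K = P̄·Hᵀ·S⁻¹ = [49/215; 31/172]
step 0: x' = x̄ + K·y = [-56/43, 87/172]
step 0: P' = (I − K·H)·P̄ = [501/215 -57/43; -57/43 183/172]
step 1: x̄ = F·x = [187/172, 137/86]
step 1: P̄ = F·P·Fᵀ + Q = [6011/860 1053/430; 1053/430 854/215]
step 1: y = z − H·x̄ = [-428/43]
step 1: S = H·P̄·Hᵀ + R = [4132/43]
step 1: K = P̄·Hᵀ·S⁻¹ = [917/4132; 723/4132]
step 1: x' = x̄ + K·y = [-4635/4132, -307/2066]
step 1: P' = (I − K·H)·P̄ = [23313/10330 -26499/20660; -26499/20660 21281/20660]
step 2: x̄ = F·x = [2778/1033, 5249/2066]
step 2: P̄ = F·P·Fᵀ + Q = [28537/4132 2460/1033; 2460/1033 20074/5165]
step 2: y = z − H·x̄ = [-24793/2066]
step 2: S = H·P̄·Hᵀ + R = [486446/5165]
step 2: K = P̄·Hᵀ·S⁻¹ = [7465/33548; 42411/243223]
step 2: x' = x̄ + K·y = [1271/67096, 108994/243223]
step 2: P' = (I − K·H)·P̄ = [150501/67096 -21351/16774; -21351/16774 248804/243223]

step 0: x' = [-56/43, 87/172], P' = [501/215 -57/43; -57/43 183/172]
step 1: x' = [-4635/4132, -307/2066], P' = [23313/10330 -26499/20660; -26499/20660 21281/20660]
step 2: x' = [1271/67096, 108994/243223], P' = [150501/67096 -21351/16774; -21351/16774 248804/243223]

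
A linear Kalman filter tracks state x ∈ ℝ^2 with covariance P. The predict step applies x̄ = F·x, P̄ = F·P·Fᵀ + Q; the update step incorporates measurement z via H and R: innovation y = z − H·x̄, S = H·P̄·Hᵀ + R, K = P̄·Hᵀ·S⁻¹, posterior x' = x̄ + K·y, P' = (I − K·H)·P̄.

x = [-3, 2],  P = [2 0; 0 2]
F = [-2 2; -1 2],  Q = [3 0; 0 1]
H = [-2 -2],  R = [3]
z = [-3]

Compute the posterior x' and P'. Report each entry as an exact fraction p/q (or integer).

x' = [268/219, 107/219]
P' = [317/219 -224/219; -224/219 293/219]

x̄ = F·x = [10, 7]
P̄ = F·P·Fᵀ + Q = [19 12; 12 11]
y = z − H·x̄ = [31]
S = H·P̄·Hᵀ + R = [219]
K = P̄·Hᵀ·S⁻¹ = [-62/219; -46/219]
x' = x̄ + K·y = [268/219, 107/219]
P' = (I − K·H)·P̄ = [317/219 -224/219; -224/219 293/219]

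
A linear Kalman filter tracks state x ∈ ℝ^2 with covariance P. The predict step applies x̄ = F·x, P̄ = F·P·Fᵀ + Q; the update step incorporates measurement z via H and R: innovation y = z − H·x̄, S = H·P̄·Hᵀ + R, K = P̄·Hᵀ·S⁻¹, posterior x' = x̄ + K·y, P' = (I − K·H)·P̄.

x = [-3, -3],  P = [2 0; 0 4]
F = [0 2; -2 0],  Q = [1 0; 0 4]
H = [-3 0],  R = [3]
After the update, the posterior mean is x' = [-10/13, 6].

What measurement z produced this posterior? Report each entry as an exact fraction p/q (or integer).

x̄ = F·x = [-6, 6]
P̄ = F·P·Fᵀ + Q = [17 0; 0 12]
S = H·P̄·Hᵀ + R = [156]
K = P̄·Hᵀ·S⁻¹ = [-17/52; 0]
x' − x̄ = [68/13, 0] = K·y
y = (KᵀK)⁻¹·Kᵀ·(x' − x̄) = [-16]
z = y + H·x̄ = [-16] + [18] = [2]

z = [2]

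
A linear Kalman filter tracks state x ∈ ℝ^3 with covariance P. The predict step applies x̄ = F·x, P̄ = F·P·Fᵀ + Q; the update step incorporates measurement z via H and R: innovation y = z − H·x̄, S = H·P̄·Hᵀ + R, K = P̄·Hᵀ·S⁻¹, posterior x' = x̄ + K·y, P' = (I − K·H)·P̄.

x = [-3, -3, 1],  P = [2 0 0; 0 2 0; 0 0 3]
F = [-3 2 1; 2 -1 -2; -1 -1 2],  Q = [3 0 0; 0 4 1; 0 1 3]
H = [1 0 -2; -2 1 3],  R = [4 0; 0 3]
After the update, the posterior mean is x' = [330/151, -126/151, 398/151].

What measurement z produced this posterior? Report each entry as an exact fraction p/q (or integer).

x̄ = F·x = [4, -5, 8]
P̄ = F·P·Fᵀ + Q = [32 -22 8; -22 26 -13; 8 -13 19]
S = H·P̄·Hᵀ + R = [80 -118; -118 242]
K = P̄·Hᵀ·S⁻¹ = [-287/453 -256/453; 257/302 82/151; -989/1359 -325/1359]
x' − x̄ = [-274/151, 629/151, -810/151] = K·y
y = (KᵀK)⁻¹·Kᵀ·(x' − x̄) = [10, -8]
z = y + H·x̄ = [10, -8] + [-12, 11] = [-2, 3]

z = [-2, 3]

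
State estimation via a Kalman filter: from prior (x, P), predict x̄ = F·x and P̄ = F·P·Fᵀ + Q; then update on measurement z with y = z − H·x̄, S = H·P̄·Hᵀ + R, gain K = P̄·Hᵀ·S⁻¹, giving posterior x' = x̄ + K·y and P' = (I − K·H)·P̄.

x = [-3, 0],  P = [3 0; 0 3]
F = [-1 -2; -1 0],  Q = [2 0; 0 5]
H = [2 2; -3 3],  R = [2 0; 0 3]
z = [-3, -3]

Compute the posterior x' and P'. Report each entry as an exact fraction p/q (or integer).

x' = [-5/24, -55/48]
P' = [163/792 65/1584; 65/1584 643/3168]

x̄ = F·x = [3, 3]
P̄ = F·P·Fᵀ + Q = [17 3; 3 8]
y = z − H·x̄ = [-15, -3]
S = H·P̄·Hᵀ + R = [126 -54; -54 174]
K = P̄·Hᵀ·S⁻¹ = [391/1584 -29/176; 773/3168 57/352]
x' = x̄ + K·y = [-5/24, -55/48]
P' = (I − K·H)·P̄ = [163/792 65/1584; 65/1584 643/3168]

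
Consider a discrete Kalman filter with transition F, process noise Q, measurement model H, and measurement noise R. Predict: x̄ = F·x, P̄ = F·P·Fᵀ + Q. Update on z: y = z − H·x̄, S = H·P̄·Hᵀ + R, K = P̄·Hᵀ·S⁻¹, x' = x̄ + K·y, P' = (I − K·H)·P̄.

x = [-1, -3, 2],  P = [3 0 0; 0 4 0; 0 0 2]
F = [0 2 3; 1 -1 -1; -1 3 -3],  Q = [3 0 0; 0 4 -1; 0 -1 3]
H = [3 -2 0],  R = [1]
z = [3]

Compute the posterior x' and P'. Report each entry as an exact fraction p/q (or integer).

x̄ = F·x = [0, 0, -14]
P̄ = F·P·Fᵀ + Q = [37 -14 6; -14 13 -10; 6 -10 60]
y = z − H·x̄ = [3]
S = H·P̄·Hᵀ + R = [554]
K = P̄·Hᵀ·S⁻¹ = [139/554; -34/277; 19/277]
x' = x̄ + K·y = [417/554, -102/277, -3821/277]
P' = (I − K·H)·P̄ = [1177/554 848/277 -979/277; 848/277 1289/277 -1478/277; -979/277 -1478/277 15898/277]

x' = [417/554, -102/277, -3821/277]
P' = [1177/554 848/277 -979/277; 848/277 1289/277 -1478/277; -979/277 -1478/277 15898/277]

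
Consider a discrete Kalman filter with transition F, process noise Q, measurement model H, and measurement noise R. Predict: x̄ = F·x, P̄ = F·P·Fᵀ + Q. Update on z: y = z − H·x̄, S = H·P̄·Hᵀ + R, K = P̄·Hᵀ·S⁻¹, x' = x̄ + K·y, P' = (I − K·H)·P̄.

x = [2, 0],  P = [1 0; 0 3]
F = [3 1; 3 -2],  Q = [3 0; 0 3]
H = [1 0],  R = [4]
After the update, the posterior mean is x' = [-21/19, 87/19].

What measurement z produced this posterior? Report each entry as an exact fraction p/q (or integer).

x̄ = F·x = [6, 6]
P̄ = F·P·Fᵀ + Q = [15 3; 3 24]
S = H·P̄·Hᵀ + R = [19]
K = P̄·Hᵀ·S⁻¹ = [15/19; 3/19]
x' − x̄ = [-135/19, -27/19] = K·y
y = (KᵀK)⁻¹·Kᵀ·(x' − x̄) = [-9]
z = y + H·x̄ = [-9] + [6] = [-3]

z = [-3]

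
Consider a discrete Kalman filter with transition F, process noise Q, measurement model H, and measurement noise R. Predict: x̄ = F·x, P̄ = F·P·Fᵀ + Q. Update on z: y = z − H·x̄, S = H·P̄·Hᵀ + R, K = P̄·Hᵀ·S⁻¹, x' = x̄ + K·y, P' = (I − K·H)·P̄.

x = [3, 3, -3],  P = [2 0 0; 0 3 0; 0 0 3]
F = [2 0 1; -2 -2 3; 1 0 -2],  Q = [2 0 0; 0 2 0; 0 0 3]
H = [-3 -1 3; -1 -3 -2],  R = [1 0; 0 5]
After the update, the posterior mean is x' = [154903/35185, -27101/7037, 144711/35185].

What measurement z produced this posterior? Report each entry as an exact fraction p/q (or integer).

z = [3, -2]

x̄ = F·x = [3, -21, 9]
P̄ = F·P·Fᵀ + Q = [13 1 -2; 1 49 -22; -2 -22 17]
S = H·P̄·Hᵀ + R = [494 242; 242 261]
K = P̄·Hᵀ·S⁻¹ = [-4551/35185 2602/35185; -563/7037 -2282/7037; 12391/70370 -1161/35185]
x' − x̄ = [49348/35185, 120676/7037, -171954/35185] = K·y
y = (KᵀK)⁻¹·Kᵀ·(x' − x̄) = [-36, -44]
z = y + H·x̄ = [-36, -44] + [39, 42] = [3, -2]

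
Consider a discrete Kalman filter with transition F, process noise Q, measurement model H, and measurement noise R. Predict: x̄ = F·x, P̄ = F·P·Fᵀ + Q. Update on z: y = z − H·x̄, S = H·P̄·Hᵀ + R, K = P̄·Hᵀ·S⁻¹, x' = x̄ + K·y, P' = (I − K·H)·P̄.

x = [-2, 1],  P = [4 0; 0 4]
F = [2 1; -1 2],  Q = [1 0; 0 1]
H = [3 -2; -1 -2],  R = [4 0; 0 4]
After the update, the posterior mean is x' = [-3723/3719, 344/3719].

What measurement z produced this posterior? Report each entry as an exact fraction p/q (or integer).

x̄ = F·x = [-3, 4]
P̄ = F·P·Fᵀ + Q = [21 0; 0 21]
S = H·P̄·Hᵀ + R = [277 21; 21 109]
K = P̄·Hᵀ·S⁻¹ = [1827/7438 -1785/7438; -462/3719 -1344/3719]
x' − x̄ = [7434/3719, -14532/3719] = K·y
y = (KᵀK)⁻¹·Kᵀ·(x' − x̄) = [14, 6]
z = y + H·x̄ = [14, 6] + [-17, -5] = [-3, 1]

z = [-3, 1]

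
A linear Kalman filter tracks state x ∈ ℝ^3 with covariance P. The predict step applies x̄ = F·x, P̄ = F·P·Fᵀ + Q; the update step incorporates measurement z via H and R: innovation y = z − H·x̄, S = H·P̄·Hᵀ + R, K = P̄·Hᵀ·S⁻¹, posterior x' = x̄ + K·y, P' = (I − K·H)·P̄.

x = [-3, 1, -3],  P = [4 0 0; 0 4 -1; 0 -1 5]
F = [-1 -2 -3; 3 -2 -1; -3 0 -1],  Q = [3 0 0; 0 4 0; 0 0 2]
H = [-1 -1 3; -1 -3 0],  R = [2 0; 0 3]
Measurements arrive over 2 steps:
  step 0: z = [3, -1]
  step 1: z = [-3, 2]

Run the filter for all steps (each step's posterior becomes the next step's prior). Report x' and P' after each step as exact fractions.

step 0: x' = [174413/40629, -127081/121887, 262195/121887], P' = [172444/13543 -154160/40629 131942/40629; -154160/40629 175933/121887 -106729/121887; 131942/40629 -106729/121887 130315/121887]
step 1: x' = [-47284685813/12169272913, 7053477040/12169272913, -26078135988/12169272913], P' = [87564228816/12169272913 -26815589340/12169272913 22174315998/12169272913; -26815589340/12169272913 11978961163/12169272913 -5698870459/12169272913; 22174315998/12169272913 -5698870459/12169272913 8528200769/12169272913]

step 0: x̄ = F·x = [10, -8, 12]
step 0: P̄ = F·P·Fᵀ + Q = [56 11 25; 11 57 -33; 25 -33 43]
step 0: y = z − H·x̄ = [-31, -15]
step 0: S = H·P̄·Hᵀ + R = [572 493; 493 638]
step 0: K = P̄·Hᵀ·S⁻¹ = [563/1401 -18284/40629; -580/4203 -21773/121887; 1756/4203 -25213/121887]
step 0: x' = x̄ + K·y = [174413/40629, -127081/121887, 262195/121887]
step 0: P' = (I − K·H)·P̄ = [172444/13543 -154160/40629 131942/40629; -154160/40629 175933/121887 -106729/121887; 131942/40629 -106729/121887 130315/121887]
step 1: x̄ = F·x = [-1055662/121887, 1561684/121887, -1831912/121887]
step 1: P̄ = F·P·Fᵀ + Q = [3038512/121887 -5731831/121887 6016855/121887; -5731831/121887 18037447/121887 -16825987/121887; 6016855/121887 -16825987/121887 16717009/121887]
step 1: y = z − H·x̄ = [626233/13543, 3873164/121887]
step 1: S = H·P̄·Hᵀ + R = [25018216/13543 18622983/13543; 18622983/13543 131350210/121887]
step 1: K = P̄·Hᵀ·S⁻¹ = [2887154259/12169272913 -2372486932/12169272913; -1129991600/12169272913 -3040431383/12169272913; 4554578384/12169272913 -1692568207/12169272913]
step 1: x' = x̄ + K·y = [-47284685813/12169272913, 7053477040/12169272913, -26078135988/12169272913]
step 1: P' = (I − K·H)·P̄ = [87564228816/12169272913 -26815589340/12169272913 22174315998/12169272913; -26815589340/12169272913 11978961163/12169272913 -5698870459/12169272913; 22174315998/12169272913 -5698870459/12169272913 8528200769/12169272913]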